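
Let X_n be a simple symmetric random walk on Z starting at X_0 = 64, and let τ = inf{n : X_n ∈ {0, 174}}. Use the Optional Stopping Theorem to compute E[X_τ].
E[X_τ] = 64

X_n is a martingale and τ is a bounded-mean stopping time (indeed τ is finite a.s. with bounded expectation since the walk is in a bounded region). By the OST, E[X_τ] = E[X_0] = 64. Equivalently: E[X_τ] = 174 · P(hit 174 first) + 0 · P(hit 0 first) = 174 · (64/174) = 64.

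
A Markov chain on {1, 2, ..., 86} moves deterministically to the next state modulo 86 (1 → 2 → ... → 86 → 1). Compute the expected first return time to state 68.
E[T_68 | X_0 = 68] = 86

The chain cycles deterministically, so starting at state 68 it returns in exactly 86 steps. Equivalently, the stationary distribution is uniform π_j = 1/86 for every state j, so by Kac's formula E[T_68] = 1/π_68 = 86.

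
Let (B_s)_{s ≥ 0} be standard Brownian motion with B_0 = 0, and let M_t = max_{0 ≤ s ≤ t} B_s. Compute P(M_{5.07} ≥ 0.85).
P(M_{5.07} ≥ 0.85) = 2·P(B_{5.07} ≥ 0.85) = 2(1 − Φ(0.85/√5.07)) ≈ 0.7058

By the reflection principle for Brownian motion, P(M_t ≥ a) = 2 · P(B_t ≥ a) for a ≥ 0. Since B_t ~ N(0, t), P(B_t ≥ 0.85) = 1 − Φ(0.85/√t) = 1 − Φ(0.85/√5.07) = 1 − Φ(0.3775). So
  P(M_{5.07} ≥ 0.85) = 2(1 − Φ(0.3775)) ≈ 0.7058.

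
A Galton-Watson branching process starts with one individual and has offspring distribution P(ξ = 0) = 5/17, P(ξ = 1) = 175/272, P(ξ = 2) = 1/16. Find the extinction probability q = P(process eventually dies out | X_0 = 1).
q = 1

Mean offspring μ = 0·5/17 + 1·175/272 + 2·1/16 = 209/272 ≤ 1. For μ ≤ 1 with offspring not concentrated at 1, the Galton-Watson process goes extinct almost surely, so q = 1.
(Algebraic check: The pgf is f(s) = 5/17 + 175/272·s + 1/16·s². The extinction probability q is the smallest fixed point of f in [0, 1]. Setting s = f(s):
  1/16·s² + (175/272 − 1)·s + 5/17 = 0
  1/16·s² − (5/17 + 1/16)·s + 5/17 = 0
which factors as (s − 1)·(1/16·s − 5/17) = 0, giving roots s = 1 and s = (5/17)/(1/16) = 80/17. Since 80/17 ≥ 1, the smallest root in [0, 1] is s = 1.)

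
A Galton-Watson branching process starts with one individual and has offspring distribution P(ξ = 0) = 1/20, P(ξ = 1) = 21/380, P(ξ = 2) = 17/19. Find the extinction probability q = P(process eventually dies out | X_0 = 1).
q = 19/340

The pgf is f(s) = 1/20 + 21/380·s + 17/19·s². The extinction probability q is the smallest fixed point of f in [0, 1]. Setting s = f(s):
  17/19·s² + (21/380 − 1)·s + 1/20 = 0
  17/19·s² − (1/20 + 17/19)·s + 1/20 = 0
which factors as (s − 1)·(17/19·s − 1/20) = 0, giving roots s = 1 and s = (1/20)/(17/19) = 19/340.
Mean offspring μ = 21/380 + 2·17/19 = 701/380 > 1 (supercritical), so q < 1. The extinction probability is the smaller root: q = (1/20)/(17/19) = 19/340.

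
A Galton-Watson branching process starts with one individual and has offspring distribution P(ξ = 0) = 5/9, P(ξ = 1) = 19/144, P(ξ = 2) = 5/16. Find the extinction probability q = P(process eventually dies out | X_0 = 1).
q = 1

Mean offspring μ = 0·5/9 + 1·19/144 + 2·5/16 = 109/144 ≤ 1. For μ ≤ 1 with offspring not concentrated at 1, the Galton-Watson process goes extinct almost surely, so q = 1.
(Algebraic check: The pgf is f(s) = 5/9 + 19/144·s + 5/16·s². The extinction probability q is the smallest fixed point of f in [0, 1]. Setting s = f(s):
  5/16·s² + (19/144 − 1)·s + 5/9 = 0
  5/16·s² − (5/9 + 5/16)·s + 5/9 = 0
which factors as (s − 1)·(5/16·s − 5/9) = 0, giving roots s = 1 and s = (5/9)/(5/16) = 16/9. Since 16/9 ≥ 1, the smallest root in [0, 1] is s = 1.)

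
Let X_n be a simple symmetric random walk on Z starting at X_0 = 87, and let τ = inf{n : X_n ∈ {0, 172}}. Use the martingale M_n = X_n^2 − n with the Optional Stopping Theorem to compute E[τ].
E[τ] = 7395

M_n = X_n^2 − n is a martingale (since E[X_{n+1}^2 | F_n] = X_n^2 + 1). By OST (τ has finite mean in a bounded region), E[M_τ] = E[M_0] = X_0^2 − 0 = 87^2 = 7569. Also E[M_τ] = E[X_τ^2] − E[τ]. The walk exits at 0 or 172, with P(hit 172 first) = 87/172, so E[X_τ^2] = 172^2 · 87/172 + 0 = 14964. Thus E[τ] = E[X_τ^2] − E[M_τ] = 14964 − 7569 = 7395 = 87(172 − 87) = 7395.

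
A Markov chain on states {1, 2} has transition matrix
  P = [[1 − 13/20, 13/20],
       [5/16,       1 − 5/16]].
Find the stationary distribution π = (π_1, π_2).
π_1 = 25/77, π_2 = 52/77

Solve πP = π with π_1 + π_2 = 1. From πP = π: π_1 · (1 − 13/20) + π_2 · 5/16 = π_1 ⇒ π_2 · 5/16 = π_1 · 13/20 ⇒ π_2/π_1 = (13/20)/(5/16) = 52/25. Together with π_1 + π_2 = 1:
  π_1 = (5/16)/(13/20 + 5/16) = (5/16)/(77/80) = 25/77,
  π_2 = (13/20)/(13/20 + 5/16) = (13/20)/(77/80) = 52/77.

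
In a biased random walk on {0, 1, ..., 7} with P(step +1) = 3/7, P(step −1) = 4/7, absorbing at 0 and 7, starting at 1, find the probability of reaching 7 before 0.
P(hit 7 before 0) = (1 − (4/3)^1) / (1 − (4/3)^7) = 729/14197

Let u_k denote P(reach 7 before 0 | start at k). Boundary: u_0 = 0, u_7 = 1. Recurrence: u_k = 3/7·u_{k+1} + 4/7·u_{k-1} for 1 ≤ k ≤ 6. Try u_k = A + B·r^k with r = q/p = (4/7)/(3/7) = 4/3. Substitution satisfies the recurrence; boundary conditions give:
  u_k = (1 − r^k) / (1 − r^N) = (1 − (4/3)^1) / (1 − (4/3)^7) = 729/14197.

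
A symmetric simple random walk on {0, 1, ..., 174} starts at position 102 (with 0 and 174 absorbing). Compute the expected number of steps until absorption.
E[τ | X_0 = 102] = 7344

Let v_k = E[τ | X_0 = k]. Boundary: v_0 = v_174 = 0. Recurrence: v_k = 1 + (v_{k-1} + v_{k+1})/2 for 1 ≤ k ≤ 173. The particular solution to v_k − (v_{k-1} + v_{k+1})/2 = 1 is v_k = −k^2. Adding homogeneous solution A + B k and matching boundaries gives v_k = k (174 − k). Substituting k = 102: v_102 = 102 · 72 = 7344.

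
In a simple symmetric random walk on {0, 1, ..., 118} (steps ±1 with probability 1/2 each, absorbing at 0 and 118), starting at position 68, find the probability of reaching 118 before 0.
P(hit 118 before 0) = 68/118 = 34/59

Let u_k = P(hit 118 before 0 | start at k). Then u_0 = 0, u_118 = 1, and u_k = u_{k-1}/2 + u_{k+1}/2 for 1 ≤ k ≤ 117. This harmonic recurrence is solved by u_k = k/118, giving u_68 = 68/118 = 34/59.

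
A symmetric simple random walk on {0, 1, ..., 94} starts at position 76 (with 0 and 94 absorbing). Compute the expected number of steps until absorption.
E[τ | X_0 = 76] = 1368

Let v_k = E[τ | X_0 = k]. Boundary: v_0 = v_94 = 0. Recurrence: v_k = 1 + (v_{k-1} + v_{k+1})/2 for 1 ≤ k ≤ 93. The particular solution to v_k − (v_{k-1} + v_{k+1})/2 = 1 is v_k = −k^2. Adding homogeneous solution A + B k and matching boundaries gives v_k = k (94 − k). Substituting k = 76: v_76 = 76 · 18 = 1368.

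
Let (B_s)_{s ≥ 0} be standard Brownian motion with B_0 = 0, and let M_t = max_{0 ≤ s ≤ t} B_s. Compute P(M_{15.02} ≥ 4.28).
P(M_{15.02} ≥ 4.28) = 2·P(B_{15.02} ≥ 4.28) = 2(1 − Φ(4.28/√15.02)) ≈ 0.2694

By the reflection principle for Brownian motion, P(M_t ≥ a) = 2 · P(B_t ≥ a) for a ≥ 0. Since B_t ~ N(0, t), P(B_t ≥ 4.28) = 1 − Φ(4.28/√t) = 1 − Φ(4.28/√15.02) = 1 − Φ(1.1044). So
  P(M_{15.02} ≥ 4.28) = 2(1 − Φ(1.1044)) ≈ 0.2694.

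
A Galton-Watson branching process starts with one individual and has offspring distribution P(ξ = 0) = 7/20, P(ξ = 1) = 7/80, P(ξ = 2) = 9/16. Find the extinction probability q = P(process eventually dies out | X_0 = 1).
q = 28/45

The pgf is f(s) = 7/20 + 7/80·s + 9/16·s². The extinction probability q is the smallest fixed point of f in [0, 1]. Setting s = f(s):
  9/16·s² + (7/80 − 1)·s + 7/20 = 0
  9/16·s² − (7/20 + 9/16)·s + 7/20 = 0
which factors as (s − 1)·(9/16·s − 7/20) = 0, giving roots s = 1 and s = (7/20)/(9/16) = 28/45.
Mean offspring μ = 7/80 + 2·9/16 = 97/80 > 1 (supercritical), so q < 1. The extinction probability is the smaller root: q = (7/20)/(9/16) = 28/45.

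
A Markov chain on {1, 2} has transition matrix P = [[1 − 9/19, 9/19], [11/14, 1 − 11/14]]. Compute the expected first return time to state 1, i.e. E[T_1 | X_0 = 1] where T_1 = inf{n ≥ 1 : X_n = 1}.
E[T_1 | X_0 = 1] = 1/π_1 = 335/209

For an irreducible recurrent Markov chain with stationary distribution π, E[T_i | X_0 = i] = 1/π_i (Kac's formula). Here π_1 = (11/14)/(9/19 + 11/14) = (11/14)/(335/266) = 209/335, so E[T_1 | X_0 = 1] = 1/π_1 = (9/19 + 11/14)/(11/14) = (335/266)/(11/14) = 335/209.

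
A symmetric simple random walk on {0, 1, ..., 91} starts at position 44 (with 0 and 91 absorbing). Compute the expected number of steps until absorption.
E[τ | X_0 = 44] = 2068

Let v_k = E[τ | X_0 = k]. Boundary: v_0 = v_91 = 0. Recurrence: v_k = 1 + (v_{k-1} + v_{k+1})/2 for 1 ≤ k ≤ 90. The particular solution to v_k − (v_{k-1} + v_{k+1})/2 = 1 is v_k = −k^2. Adding homogeneous solution A + B k and matching boundaries gives v_k = k (91 − k). Substituting k = 44: v_44 = 44 · 47 = 2068.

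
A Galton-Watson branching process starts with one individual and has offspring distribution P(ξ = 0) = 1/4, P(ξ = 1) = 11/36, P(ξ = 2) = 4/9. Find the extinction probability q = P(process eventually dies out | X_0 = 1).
q = 9/16

The pgf is f(s) = 1/4 + 11/36·s + 4/9·s². The extinction probability q is the smallest fixed point of f in [0, 1]. Setting s = f(s):
  4/9·s² + (11/36 − 1)·s + 1/4 = 0
  4/9·s² − (1/4 + 4/9)·s + 1/4 = 0
which factors as (s − 1)·(4/9·s − 1/4) = 0, giving roots s = 1 and s = (1/4)/(4/9) = 9/16.
Mean offspring μ = 11/36 + 2·4/9 = 43/36 > 1 (supercritical), so q < 1. The extinction probability is the smaller root: q = (1/4)/(4/9) = 9/16.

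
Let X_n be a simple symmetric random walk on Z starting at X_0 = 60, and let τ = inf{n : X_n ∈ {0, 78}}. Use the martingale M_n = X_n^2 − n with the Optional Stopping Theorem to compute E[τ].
E[τ] = 1080

M_n = X_n^2 − n is a martingale (since E[X_{n+1}^2 | F_n] = X_n^2 + 1). By OST (τ has finite mean in a bounded region), E[M_τ] = E[M_0] = X_0^2 − 0 = 60^2 = 3600. Also E[M_τ] = E[X_τ^2] − E[τ]. The walk exits at 0 or 78, with P(hit 78 first) = 60/78, so E[X_τ^2] = 78^2 · 60/78 + 0 = 4680. Thus E[τ] = E[X_τ^2] − E[M_τ] = 4680 − 3600 = 1080 = 60(78 − 60) = 1080.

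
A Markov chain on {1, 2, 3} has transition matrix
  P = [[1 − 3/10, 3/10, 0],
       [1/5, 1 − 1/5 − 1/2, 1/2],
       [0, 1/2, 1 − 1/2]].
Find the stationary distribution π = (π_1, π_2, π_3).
π = (1/4, 3/8, 3/8)

This is a birth-death chain on three states, which satisfies detailed balance: π_1 · P_{12} = π_2 · P_{21} and π_2 · P_{23} = π_3 · P_{32}.
From π_1 · 3/10 = π_2 · 1/5: π_2/π_1 = (3/10)/(1/5) = 3/2.
From π_2 · 1/2 = π_3 · 1/2: π_3/π_2 = (1/2)/(1/2) = 1.
Take π_1 proportional to 1; then unnormalized π = (1, 3/2, 3/2). Normalize by dividing by the sum 4:
  π = (1/4, 3/8, 3/8).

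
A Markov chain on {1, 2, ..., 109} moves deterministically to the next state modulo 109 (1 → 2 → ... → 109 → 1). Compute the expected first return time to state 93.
E[T_93 | X_0 = 93] = 109

The chain cycles deterministically, so starting at state 93 it returns in exactly 109 steps. Equivalently, the stationary distribution is uniform π_j = 1/109 for every state j, so by Kac's formula E[T_93] = 1/π_93 = 109.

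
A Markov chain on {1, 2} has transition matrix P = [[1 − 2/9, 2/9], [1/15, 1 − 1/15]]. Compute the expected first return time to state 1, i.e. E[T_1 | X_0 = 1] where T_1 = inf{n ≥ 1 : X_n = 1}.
E[T_1 | X_0 = 1] = 1/π_1 = 13/3

For an irreducible recurrent Markov chain with stationary distribution π, E[T_i | X_0 = i] = 1/π_i (Kac's formula). Here π_1 = (1/15)/(2/9 + 1/15) = (1/15)/(13/45) = 3/13, so E[T_1 | X_0 = 1] = 1/π_1 = (2/9 + 1/15)/(1/15) = (13/45)/(1/15) = 13/3.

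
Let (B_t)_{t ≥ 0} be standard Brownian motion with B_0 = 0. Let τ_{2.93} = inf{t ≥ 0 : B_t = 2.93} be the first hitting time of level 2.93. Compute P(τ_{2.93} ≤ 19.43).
P(τ_{2.93} ≤ 19.43) = 2(1 − Φ(2.93/√19.43)) = 2(1 − Φ(0.6647)) ≈ 0.5062

By the reflection principle for standard BM, P(τ_b ≤ t) = 2 · P(B_t ≥ b). Since B_t ~ N(0, t), P(B_t ≥ 2.93) = 1 − Φ(2.93/√t) = 1 − Φ(2.93/√19.43) = 1 − Φ(0.6647) ≈ 0.25312. Doubling: P(τ_{2.93} ≤ 19.43) ≈ 2 · 0.25312 = 0.50624 ≈ 0.5062.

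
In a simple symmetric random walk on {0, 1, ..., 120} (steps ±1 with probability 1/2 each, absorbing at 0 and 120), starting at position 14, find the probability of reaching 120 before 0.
P(hit 120 before 0) = 14/120 = 7/60

Let u_k = P(hit 120 before 0 | start at k). Then u_0 = 0, u_120 = 1, and u_k = u_{k-1}/2 + u_{k+1}/2 for 1 ≤ k ≤ 119. This harmonic recurrence is solved by u_k = k/120, giving u_14 = 14/120 = 7/60.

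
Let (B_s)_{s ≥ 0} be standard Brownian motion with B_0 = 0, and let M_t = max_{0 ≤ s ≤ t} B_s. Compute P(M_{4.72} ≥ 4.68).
P(M_{4.72} ≥ 4.68) = 2·P(B_{4.72} ≥ 4.68) = 2(1 − Φ(4.68/√4.72)) ≈ 0.0312

By the reflection principle for Brownian motion, P(M_t ≥ a) = 2 · P(B_t ≥ a) for a ≥ 0. Since B_t ~ N(0, t), P(B_t ≥ 4.68) = 1 − Φ(4.68/√t) = 1 − Φ(4.68/√4.72) = 1 − Φ(2.1541). So
  P(M_{4.72} ≥ 4.68) = 2(1 − Φ(2.1541)) ≈ 0.0312.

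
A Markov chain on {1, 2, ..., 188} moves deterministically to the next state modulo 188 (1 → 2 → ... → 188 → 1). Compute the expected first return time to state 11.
E[T_11 | X_0 = 11] = 188

The chain cycles deterministically, so starting at state 11 it returns in exactly 188 steps. Equivalently, the stationary distribution is uniform π_j = 1/188 for every state j, so by Kac's formula E[T_11] = 1/π_11 = 188.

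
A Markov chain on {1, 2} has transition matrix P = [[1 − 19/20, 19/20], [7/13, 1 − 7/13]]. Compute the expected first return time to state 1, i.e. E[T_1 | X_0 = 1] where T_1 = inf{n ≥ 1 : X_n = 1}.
E[T_1 | X_0 = 1] = 1/π_1 = 387/140

For an irreducible recurrent Markov chain with stationary distribution π, E[T_i | X_0 = i] = 1/π_i (Kac's formula). Here π_1 = (7/13)/(19/20 + 7/13) = (7/13)/(387/260) = 140/387, so E[T_1 | X_0 = 1] = 1/π_1 = (19/20 + 7/13)/(7/13) = (387/260)/(7/13) = 387/140.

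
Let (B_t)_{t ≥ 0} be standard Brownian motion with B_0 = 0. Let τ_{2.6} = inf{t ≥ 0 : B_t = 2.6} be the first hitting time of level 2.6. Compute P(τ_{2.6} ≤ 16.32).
P(τ_{2.6} ≤ 16.32) = 2(1 − Φ(2.6/√16.32)) = 2(1 − Φ(0.6436)) ≈ 0.5198

By the reflection principle for standard BM, P(τ_b ≤ t) = 2 · P(B_t ≥ b). Since B_t ~ N(0, t), P(B_t ≥ 2.6) = 1 − Φ(2.6/√t) = 1 − Φ(2.6/√16.32) = 1 − Φ(0.6436) ≈ 0.25992. Doubling: P(τ_{2.6} ≤ 16.32) ≈ 2 · 0.25992 = 0.51984 ≈ 0.5198.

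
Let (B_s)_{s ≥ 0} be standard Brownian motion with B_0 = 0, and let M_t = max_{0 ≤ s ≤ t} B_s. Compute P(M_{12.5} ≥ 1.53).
P(M_{12.5} ≥ 1.53) = 2·P(B_{12.5} ≥ 1.53) = 2(1 − Φ(1.53/√12.5)) ≈ 0.6652

By the reflection principle for Brownian motion, P(M_t ≥ a) = 2 · P(B_t ≥ a) for a ≥ 0. Since B_t ~ N(0, t), P(B_t ≥ 1.53) = 1 − Φ(1.53/√t) = 1 − Φ(1.53/√12.5) = 1 − Φ(0.4327). So
  P(M_{12.5} ≥ 1.53) = 2(1 − Φ(0.4327)) ≈ 0.6652.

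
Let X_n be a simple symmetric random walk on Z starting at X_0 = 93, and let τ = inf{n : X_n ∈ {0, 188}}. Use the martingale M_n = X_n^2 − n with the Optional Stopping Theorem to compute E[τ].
E[τ] = 8835

M_n = X_n^2 − n is a martingale (since E[X_{n+1}^2 | F_n] = X_n^2 + 1). By OST (τ has finite mean in a bounded region), E[M_τ] = E[M_0] = X_0^2 − 0 = 93^2 = 8649. Also E[M_τ] = E[X_τ^2] − E[τ]. The walk exits at 0 or 188, with P(hit 188 first) = 93/188, so E[X_τ^2] = 188^2 · 93/188 + 0 = 17484. Thus E[τ] = E[X_τ^2] − E[M_τ] = 17484 − 8649 = 8835 = 93(188 − 93) = 8835.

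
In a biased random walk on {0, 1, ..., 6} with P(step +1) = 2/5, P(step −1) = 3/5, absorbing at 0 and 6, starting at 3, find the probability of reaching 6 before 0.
P(hit 6 before 0) = (1 − (3/2)^3) / (1 − (3/2)^6) = 8/35

Let u_k denote P(reach 6 before 0 | start at k). Boundary: u_0 = 0, u_6 = 1. Recurrence: u_k = 2/5·u_{k+1} + 3/5·u_{k-1} for 1 ≤ k ≤ 5. Try u_k = A + B·r^k with r = q/p = (3/5)/(2/5) = 3/2. Substitution satisfies the recurrence; boundary conditions give:
  u_k = (1 − r^k) / (1 − r^N) = (1 − (3/2)^3) / (1 − (3/2)^6) = 8/35.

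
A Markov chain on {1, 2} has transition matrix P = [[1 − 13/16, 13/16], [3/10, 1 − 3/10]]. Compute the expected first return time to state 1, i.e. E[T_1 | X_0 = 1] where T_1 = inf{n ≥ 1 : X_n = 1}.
E[T_1 | X_0 = 1] = 1/π_1 = 89/24

For an irreducible recurrent Markov chain with stationary distribution π, E[T_i | X_0 = i] = 1/π_i (Kac's formula). Here π_1 = (3/10)/(13/16 + 3/10) = (3/10)/(89/80) = 24/89, so E[T_1 | X_0 = 1] = 1/π_1 = (13/16 + 3/10)/(3/10) = (89/80)/(3/10) = 89/24.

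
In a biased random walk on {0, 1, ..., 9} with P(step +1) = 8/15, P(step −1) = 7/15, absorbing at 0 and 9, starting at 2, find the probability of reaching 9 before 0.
P(hit 9 before 0) = (1 − (7/8)^2) / (1 − (7/8)^9) = 31457280/93864121

Let u_k denote P(reach 9 before 0 | start at k). Boundary: u_0 = 0, u_9 = 1. Recurrence: u_k = 8/15·u_{k+1} + 7/15·u_{k-1} for 1 ≤ k ≤ 8. Try u_k = A + B·r^k with r = q/p = (7/15)/(8/15) = 7/8. Substitution satisfies the recurrence; boundary conditions give:
  u_k = (1 − r^k) / (1 − r^N) = (1 − (7/8)^2) / (1 − (7/8)^9) = 31457280/93864121.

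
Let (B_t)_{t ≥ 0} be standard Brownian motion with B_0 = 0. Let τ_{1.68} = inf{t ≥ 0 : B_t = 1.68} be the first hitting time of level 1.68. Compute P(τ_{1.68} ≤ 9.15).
P(τ_{1.68} ≤ 9.15) = 2(1 − Φ(1.68/√9.15)) = 2(1 − Φ(0.5554)) ≈ 0.5786

By the reflection principle for standard BM, P(τ_b ≤ t) = 2 · P(B_t ≥ b). Since B_t ~ N(0, t), P(B_t ≥ 1.68) = 1 − Φ(1.68/√t) = 1 − Φ(1.68/√9.15) = 1 − Φ(0.5554) ≈ 0.28931. Doubling: P(τ_{1.68} ≤ 9.15) ≈ 2 · 0.28931 = 0.57862 ≈ 0.5786.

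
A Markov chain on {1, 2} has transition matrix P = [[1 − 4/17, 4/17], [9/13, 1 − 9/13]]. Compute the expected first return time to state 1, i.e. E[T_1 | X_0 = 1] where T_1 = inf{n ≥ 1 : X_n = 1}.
E[T_1 | X_0 = 1] = 1/π_1 = 205/153

For an irreducible recurrent Markov chain with stationary distribution π, E[T_i | X_0 = i] = 1/π_i (Kac's formula). Here π_1 = (9/13)/(4/17 + 9/13) = (9/13)/(205/221) = 153/205, so E[T_1 | X_0 = 1] = 1/π_1 = (4/17 + 9/13)/(9/13) = (205/221)/(9/13) = 205/153.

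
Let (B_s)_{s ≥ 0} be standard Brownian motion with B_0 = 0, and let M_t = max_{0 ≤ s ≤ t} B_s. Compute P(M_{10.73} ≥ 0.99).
P(M_{10.73} ≥ 0.99) = 2·P(B_{10.73} ≥ 0.99) = 2(1 − Φ(0.99/√10.73)) ≈ 0.7625

By the reflection principle for Brownian motion, P(M_t ≥ a) = 2 · P(B_t ≥ a) for a ≥ 0. Since B_t ~ N(0, t), P(B_t ≥ 0.99) = 1 − Φ(0.99/√t) = 1 − Φ(0.99/√10.73) = 1 − Φ(0.3022). So
  P(M_{10.73} ≥ 0.99) = 2(1 − Φ(0.3022)) ≈ 0.7625.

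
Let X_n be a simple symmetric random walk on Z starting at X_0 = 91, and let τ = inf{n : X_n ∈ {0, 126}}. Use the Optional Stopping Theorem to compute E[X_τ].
E[X_τ] = 91

X_n is a martingale and τ is a bounded-mean stopping time (indeed τ is finite a.s. with bounded expectation since the walk is in a bounded region). By the OST, E[X_τ] = E[X_0] = 91. Equivalently: E[X_τ] = 126 · P(hit 126 first) + 0 · P(hit 0 first) = 126 · (91/126) = 91.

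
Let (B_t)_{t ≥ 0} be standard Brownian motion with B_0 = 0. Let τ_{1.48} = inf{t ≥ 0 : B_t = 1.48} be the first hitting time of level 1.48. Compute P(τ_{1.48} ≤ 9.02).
P(τ_{1.48} ≤ 9.02) = 2(1 − Φ(1.48/√9.02)) = 2(1 − Φ(0.4928)) ≈ 0.6222

By the reflection principle for standard BM, P(τ_b ≤ t) = 2 · P(B_t ≥ b). Since B_t ~ N(0, t), P(B_t ≥ 1.48) = 1 − Φ(1.48/√t) = 1 − Φ(1.48/√9.02) = 1 − Φ(0.4928) ≈ 0.31108. Doubling: P(τ_{1.48} ≤ 9.02) ≈ 2 · 0.31108 = 0.62216 ≈ 0.6222.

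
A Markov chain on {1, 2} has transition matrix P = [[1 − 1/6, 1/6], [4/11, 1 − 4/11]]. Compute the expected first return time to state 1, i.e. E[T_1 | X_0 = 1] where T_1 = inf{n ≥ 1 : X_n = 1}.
E[T_1 | X_0 = 1] = 1/π_1 = 35/24

For an irreducible recurrent Markov chain with stationary distribution π, E[T_i | X_0 = i] = 1/π_i (Kac's formula). Here π_1 = (4/11)/(1/6 + 4/11) = (4/11)/(35/66) = 24/35, so E[T_1 | X_0 = 1] = 1/π_1 = (1/6 + 4/11)/(4/11) = (35/66)/(4/11) = 35/24.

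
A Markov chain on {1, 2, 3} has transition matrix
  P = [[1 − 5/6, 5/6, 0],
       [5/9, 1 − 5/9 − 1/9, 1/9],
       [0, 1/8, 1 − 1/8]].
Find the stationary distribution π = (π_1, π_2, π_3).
π = (6/23, 9/23, 8/23)

This is a birth-death chain on three states, which satisfies detailed balance: π_1 · P_{12} = π_2 · P_{21} and π_2 · P_{23} = π_3 · P_{32}.
From π_1 · 5/6 = π_2 · 5/9: π_2/π_1 = (5/6)/(5/9) = 3/2.
From π_2 · 1/9 = π_3 · 1/8: π_3/π_2 = (1/9)/(1/8) = 8/9.
Take π_1 proportional to 1; then unnormalized π = (1, 3/2, 4/3). Normalize by dividing by the sum 23/6:
  π = (6/23, 9/23, 8/23).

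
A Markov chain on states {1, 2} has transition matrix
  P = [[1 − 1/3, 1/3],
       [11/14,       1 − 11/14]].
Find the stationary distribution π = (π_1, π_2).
π_1 = 33/47, π_2 = 14/47

Solve πP = π with π_1 + π_2 = 1. From πP = π: π_1 · (1 − 1/3) + π_2 · 11/14 = π_1 ⇒ π_2 · 11/14 = π_1 · 1/3 ⇒ π_2/π_1 = (1/3)/(11/14) = 14/33. Together with π_1 + π_2 = 1:
  π_1 = (11/14)/(1/3 + 11/14) = (11/14)/(47/42) = 33/47,
  π_2 = (1/3)/(1/3 + 11/14) = (1/3)/(47/42) = 14/47.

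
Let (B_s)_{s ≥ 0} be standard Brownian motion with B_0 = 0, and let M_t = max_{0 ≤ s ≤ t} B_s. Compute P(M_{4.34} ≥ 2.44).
P(M_{4.34} ≥ 2.44) = 2·P(B_{4.34} ≥ 2.44) = 2(1 − Φ(2.44/√4.34)) ≈ 0.2415

By the reflection principle for Brownian motion, P(M_t ≥ a) = 2 · P(B_t ≥ a) for a ≥ 0. Since B_t ~ N(0, t), P(B_t ≥ 2.44) = 1 − Φ(2.44/√t) = 1 − Φ(2.44/√4.34) = 1 − Φ(1.1712). So
  P(M_{4.34} ≥ 2.44) = 2(1 − Φ(1.1712)) ≈ 0.2415.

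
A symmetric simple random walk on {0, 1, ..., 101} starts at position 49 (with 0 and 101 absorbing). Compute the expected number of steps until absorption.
E[τ | X_0 = 49] = 2548

Let v_k = E[τ | X_0 = k]. Boundary: v_0 = v_101 = 0. Recurrence: v_k = 1 + (v_{k-1} + v_{k+1})/2 for 1 ≤ k ≤ 100. The particular solution to v_k − (v_{k-1} + v_{k+1})/2 = 1 is v_k = −k^2. Adding homogeneous solution A + B k and matching boundaries gives v_k = k (101 − k). Substituting k = 49: v_49 = 49 · 52 = 2548.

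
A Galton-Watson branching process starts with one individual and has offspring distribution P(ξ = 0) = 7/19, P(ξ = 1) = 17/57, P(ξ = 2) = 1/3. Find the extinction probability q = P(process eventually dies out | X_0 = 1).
q = 1

Mean offspring μ = 0·7/19 + 1·17/57 + 2·1/3 = 55/57 ≤ 1. For μ ≤ 1 with offspring not concentrated at 1, the Galton-Watson process goes extinct almost surely, so q = 1.
(Algebraic check: The pgf is f(s) = 7/19 + 17/57·s + 1/3·s². The extinction probability q is the smallest fixed point of f in [0, 1]. Setting s = f(s):
  1/3·s² + (17/57 − 1)·s + 7/19 = 0
  1/3·s² − (7/19 + 1/3)·s + 7/19 = 0
which factors as (s − 1)·(1/3·s − 7/19) = 0, giving roots s = 1 and s = (7/19)/(1/3) = 21/19. Since 21/19 ≥ 1, the smallest root in [0, 1] is s = 1.)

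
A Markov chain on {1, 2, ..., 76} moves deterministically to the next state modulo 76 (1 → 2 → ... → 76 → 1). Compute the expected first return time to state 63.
E[T_63 | X_0 = 63] = 76

The chain cycles deterministically, so starting at state 63 it returns in exactly 76 steps. Equivalently, the stationary distribution is uniform π_j = 1/76 for every state j, so by Kac's formula E[T_63] = 1/π_63 = 76.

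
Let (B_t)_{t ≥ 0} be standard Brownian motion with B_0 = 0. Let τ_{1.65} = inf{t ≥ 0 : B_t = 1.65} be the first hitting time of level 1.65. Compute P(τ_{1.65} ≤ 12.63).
P(τ_{1.65} ≤ 12.63) = 2(1 − Φ(1.65/√12.63)) = 2(1 − Φ(0.4643)) ≈ 0.6424

By the reflection principle for standard BM, P(τ_b ≤ t) = 2 · P(B_t ≥ b). Since B_t ~ N(0, t), P(B_t ≥ 1.65) = 1 − Φ(1.65/√t) = 1 − Φ(1.65/√12.63) = 1 − Φ(0.4643) ≈ 0.32122. Doubling: P(τ_{1.65} ≤ 12.63) ≈ 2 · 0.32122 = 0.64244 ≈ 0.6424.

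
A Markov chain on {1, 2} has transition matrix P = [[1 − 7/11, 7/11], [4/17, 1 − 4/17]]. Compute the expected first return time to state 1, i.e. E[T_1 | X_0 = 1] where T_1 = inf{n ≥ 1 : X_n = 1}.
E[T_1 | X_0 = 1] = 1/π_1 = 163/44

For an irreducible recurrent Markov chain with stationary distribution π, E[T_i | X_0 = i] = 1/π_i (Kac's formula). Here π_1 = (4/17)/(7/11 + 4/17) = (4/17)/(163/187) = 44/163, so E[T_1 | X_0 = 1] = 1/π_1 = (7/11 + 4/17)/(4/17) = (163/187)/(4/17) = 163/44.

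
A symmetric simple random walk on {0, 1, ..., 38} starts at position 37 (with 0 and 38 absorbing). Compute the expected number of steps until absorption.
E[τ | X_0 = 37] = 37

Let v_k = E[τ | X_0 = k]. Boundary: v_0 = v_38 = 0. Recurrence: v_k = 1 + (v_{k-1} + v_{k+1})/2 for 1 ≤ k ≤ 37. The particular solution to v_k − (v_{k-1} + v_{k+1})/2 = 1 is v_k = −k^2. Adding homogeneous solution A + B k and matching boundaries gives v_k = k (38 − k). Substituting k = 37: v_37 = 37 · 1 = 37.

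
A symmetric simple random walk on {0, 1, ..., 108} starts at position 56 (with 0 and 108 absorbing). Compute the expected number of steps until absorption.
E[τ | X_0 = 56] = 2912

Let v_k = E[τ | X_0 = k]. Boundary: v_0 = v_108 = 0. Recurrence: v_k = 1 + (v_{k-1} + v_{k+1})/2 for 1 ≤ k ≤ 107. The particular solution to v_k − (v_{k-1} + v_{k+1})/2 = 1 is v_k = −k^2. Adding homogeneous solution A + B k and matching boundaries gives v_k = k (108 − k). Substituting k = 56: v_56 = 56 · 52 = 2912.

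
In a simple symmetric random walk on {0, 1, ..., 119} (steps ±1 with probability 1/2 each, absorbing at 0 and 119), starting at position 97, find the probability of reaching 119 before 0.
P(hit 119 before 0) = 97/119

Let u_k = P(hit 119 before 0 | start at k). Then u_0 = 0, u_119 = 1, and u_k = u_{k-1}/2 + u_{k+1}/2 for 1 ≤ k ≤ 118. This harmonic recurrence is solved by u_k = k/119, giving u_97 = 97/119.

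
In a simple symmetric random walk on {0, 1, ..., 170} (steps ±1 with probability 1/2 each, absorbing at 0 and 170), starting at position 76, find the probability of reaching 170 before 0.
P(hit 170 before 0) = 76/170 = 38/85

Let u_k = P(hit 170 before 0 | start at k). Then u_0 = 0, u_170 = 1, and u_k = u_{k-1}/2 + u_{k+1}/2 for 1 ≤ k ≤ 169. This harmonic recurrence is solved by u_k = k/170, giving u_76 = 76/170 = 38/85.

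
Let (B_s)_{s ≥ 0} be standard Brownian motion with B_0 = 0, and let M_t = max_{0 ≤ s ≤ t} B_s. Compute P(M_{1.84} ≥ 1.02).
P(M_{1.84} ≥ 1.02) = 2·P(B_{1.84} ≥ 1.02) = 2(1 − Φ(1.02/√1.84)) ≈ 0.4521

By the reflection principle for Brownian motion, P(M_t ≥ a) = 2 · P(B_t ≥ a) for a ≥ 0. Since B_t ~ N(0, t), P(B_t ≥ 1.02) = 1 − Φ(1.02/√t) = 1 − Φ(1.02/√1.84) = 1 − Φ(0.7520). So
  P(M_{1.84} ≥ 1.02) = 2(1 − Φ(0.7520)) ≈ 0.4521.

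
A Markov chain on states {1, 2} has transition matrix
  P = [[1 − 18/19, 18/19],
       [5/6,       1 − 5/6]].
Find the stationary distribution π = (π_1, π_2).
π_1 = 95/203, π_2 = 108/203

Solve πP = π with π_1 + π_2 = 1. From πP = π: π_1 · (1 − 18/19) + π_2 · 5/6 = π_1 ⇒ π_2 · 5/6 = π_1 · 18/19 ⇒ π_2/π_1 = (18/19)/(5/6) = 108/95. Together with π_1 + π_2 = 1:
  π_1 = (5/6)/(18/19 + 5/6) = (5/6)/(203/114) = 95/203,
  π_2 = (18/19)/(18/19 + 5/6) = (18/19)/(203/114) = 108/203.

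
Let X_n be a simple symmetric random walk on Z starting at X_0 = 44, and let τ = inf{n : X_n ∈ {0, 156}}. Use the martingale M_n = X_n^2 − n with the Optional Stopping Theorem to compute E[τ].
E[τ] = 4928

M_n = X_n^2 − n is a martingale (since E[X_{n+1}^2 | F_n] = X_n^2 + 1). By OST (τ has finite mean in a bounded region), E[M_τ] = E[M_0] = X_0^2 − 0 = 44^2 = 1936. Also E[M_τ] = E[X_τ^2] − E[τ]. The walk exits at 0 or 156, with P(hit 156 first) = 44/156, so E[X_τ^2] = 156^2 · 44/156 + 0 = 6864. Thus E[τ] = E[X_τ^2] − E[M_τ] = 6864 − 1936 = 4928 = 44(156 − 44) = 4928.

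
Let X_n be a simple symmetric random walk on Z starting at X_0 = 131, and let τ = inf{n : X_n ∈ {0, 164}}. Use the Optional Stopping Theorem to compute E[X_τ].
E[X_τ] = 131

X_n is a martingale and τ is a bounded-mean stopping time (indeed τ is finite a.s. with bounded expectation since the walk is in a bounded region). By the OST, E[X_τ] = E[X_0] = 131. Equivalently: E[X_τ] = 164 · P(hit 164 first) + 0 · P(hit 0 first) = 164 · (131/164) = 131.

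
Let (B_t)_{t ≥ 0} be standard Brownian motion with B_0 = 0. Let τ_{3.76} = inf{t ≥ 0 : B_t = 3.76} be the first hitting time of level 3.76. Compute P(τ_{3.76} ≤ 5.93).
P(τ_{3.76} ≤ 5.93) = 2(1 − Φ(3.76/√5.93)) = 2(1 − Φ(1.5440)) ≈ 0.1226

By the reflection principle for standard BM, P(τ_b ≤ t) = 2 · P(B_t ≥ b). Since B_t ~ N(0, t), P(B_t ≥ 3.76) = 1 − Φ(3.76/√t) = 1 − Φ(3.76/√5.93) = 1 − Φ(1.5440) ≈ 0.06129. Doubling: P(τ_{3.76} ≤ 5.93) ≈ 2 · 0.06129 = 0.12258 ≈ 0.1226.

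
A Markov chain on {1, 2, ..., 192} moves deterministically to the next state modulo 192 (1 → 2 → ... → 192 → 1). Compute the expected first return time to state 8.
E[T_8 | X_0 = 8] = 192

The chain cycles deterministically, so starting at state 8 it returns in exactly 192 steps. Equivalently, the stationary distribution is uniform π_j = 1/192 for every state j, so by Kac's formula E[T_8] = 1/π_8 = 192.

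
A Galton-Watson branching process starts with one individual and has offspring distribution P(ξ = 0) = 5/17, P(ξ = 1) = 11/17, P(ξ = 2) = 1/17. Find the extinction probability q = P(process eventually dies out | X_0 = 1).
q = 1

Mean offspring μ = 0·5/17 + 1·11/17 + 2·1/17 = 13/17 ≤ 1. For μ ≤ 1 with offspring not concentrated at 1, the Galton-Watson process goes extinct almost surely, so q = 1.
(Algebraic check: The pgf is f(s) = 5/17 + 11/17·s + 1/17·s². The extinction probability q is the smallest fixed point of f in [0, 1]. Setting s = f(s):
  1/17·s² + (11/17 − 1)·s + 5/17 = 0
  1/17·s² − (5/17 + 1/17)·s + 5/17 = 0
which factors as (s − 1)·(1/17·s − 5/17) = 0, giving roots s = 1 and s = (5/17)/(1/17) = 5. Since 5 ≥ 1, the smallest root in [0, 1] is s = 1.)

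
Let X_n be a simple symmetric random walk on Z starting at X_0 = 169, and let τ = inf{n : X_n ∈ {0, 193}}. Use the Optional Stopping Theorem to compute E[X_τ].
E[X_τ] = 169

X_n is a martingale and τ is a bounded-mean stopping time (indeed τ is finite a.s. with bounded expectation since the walk is in a bounded region). By the OST, E[X_τ] = E[X_0] = 169. Equivalently: E[X_τ] = 193 · P(hit 193 first) + 0 · P(hit 0 first) = 193 · (169/193) = 169.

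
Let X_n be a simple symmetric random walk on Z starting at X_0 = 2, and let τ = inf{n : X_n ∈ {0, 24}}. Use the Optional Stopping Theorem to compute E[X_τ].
E[X_τ] = 2

X_n is a martingale and τ is a bounded-mean stopping time (indeed τ is finite a.s. with bounded expectation since the walk is in a bounded region). By the OST, E[X_τ] = E[X_0] = 2. Equivalently: E[X_τ] = 24 · P(hit 24 first) + 0 · P(hit 0 first) = 24 · (2/24) = 2.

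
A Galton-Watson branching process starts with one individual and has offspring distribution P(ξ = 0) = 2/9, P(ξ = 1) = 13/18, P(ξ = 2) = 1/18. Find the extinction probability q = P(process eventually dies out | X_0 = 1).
q = 1

Mean offspring μ = 0·2/9 + 1·13/18 + 2·1/18 = 5/6 ≤ 1. For μ ≤ 1 with offspring not concentrated at 1, the Galton-Watson process goes extinct almost surely, so q = 1.
(Algebraic check: The pgf is f(s) = 2/9 + 13/18·s + 1/18·s². The extinction probability q is the smallest fixed point of f in [0, 1]. Setting s = f(s):
  1/18·s² + (13/18 − 1)·s + 2/9 = 0
  1/18·s² − (2/9 + 1/18)·s + 2/9 = 0
which factors as (s − 1)·(1/18·s − 2/9) = 0, giving roots s = 1 and s = (2/9)/(1/18) = 4. Since 4 ≥ 1, the smallest root in [0, 1] is s = 1.)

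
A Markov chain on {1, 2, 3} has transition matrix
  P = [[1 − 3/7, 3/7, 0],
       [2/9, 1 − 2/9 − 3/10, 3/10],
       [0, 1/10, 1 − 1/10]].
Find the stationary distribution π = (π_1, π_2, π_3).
π = (7/61, 27/122, 81/122)

This is a birth-death chain on three states, which satisfies detailed balance: π_1 · P_{12} = π_2 · P_{21} and π_2 · P_{23} = π_3 · P_{32}.
From π_1 · 3/7 = π_2 · 2/9: π_2/π_1 = (3/7)/(2/9) = 27/14.
From π_2 · 3/10 = π_3 · 1/10: π_3/π_2 = (3/10)/(1/10) = 3.
Take π_1 proportional to 1; then unnormalized π = (1, 27/14, 81/14). Normalize by dividing by the sum 61/7:
  π = (7/61, 27/122, 81/122).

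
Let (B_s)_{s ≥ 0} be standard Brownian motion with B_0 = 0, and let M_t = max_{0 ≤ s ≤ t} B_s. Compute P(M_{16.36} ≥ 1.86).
P(M_{16.36} ≥ 1.86) = 2·P(B_{16.36} ≥ 1.86) = 2(1 − Φ(1.86/√16.36)) ≈ 0.6456

By the reflection principle for Brownian motion, P(M_t ≥ a) = 2 · P(B_t ≥ a) for a ≥ 0. Since B_t ~ N(0, t), P(B_t ≥ 1.86) = 1 − Φ(1.86/√t) = 1 − Φ(1.86/√16.36) = 1 − Φ(0.4599). So
  P(M_{16.36} ≥ 1.86) = 2(1 − Φ(0.4599)) ≈ 0.6456.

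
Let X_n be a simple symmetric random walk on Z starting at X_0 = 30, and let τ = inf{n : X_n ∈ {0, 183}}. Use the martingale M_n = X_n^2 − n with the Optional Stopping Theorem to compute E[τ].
E[τ] = 4590

M_n = X_n^2 − n is a martingale (since E[X_{n+1}^2 | F_n] = X_n^2 + 1). By OST (τ has finite mean in a bounded region), E[M_τ] = E[M_0] = X_0^2 − 0 = 30^2 = 900. Also E[M_τ] = E[X_τ^2] − E[τ]. The walk exits at 0 or 183, with P(hit 183 first) = 30/183, so E[X_τ^2] = 183^2 · 30/183 + 0 = 5490. Thus E[τ] = E[X_τ^2] − E[M_τ] = 5490 − 900 = 4590 = 30(183 − 30) = 4590.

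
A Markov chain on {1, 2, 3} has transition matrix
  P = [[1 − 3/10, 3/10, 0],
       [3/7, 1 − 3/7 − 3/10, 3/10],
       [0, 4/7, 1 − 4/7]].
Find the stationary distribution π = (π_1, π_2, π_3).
π = (400/827, 280/827, 147/827)

This is a birth-death chain on three states, which satisfies detailed balance: π_1 · P_{12} = π_2 · P_{21} and π_2 · P_{23} = π_3 · P_{32}.
From π_1 · 3/10 = π_2 · 3/7: π_2/π_1 = (3/10)/(3/7) = 7/10.
From π_2 · 3/10 = π_3 · 4/7: π_3/π_2 = (3/10)/(4/7) = 21/40.
Take π_1 proportional to 1; then unnormalized π = (1, 7/10, 147/400). Normalize by dividing by the sum 827/400:
  π = (400/827, 280/827, 147/827).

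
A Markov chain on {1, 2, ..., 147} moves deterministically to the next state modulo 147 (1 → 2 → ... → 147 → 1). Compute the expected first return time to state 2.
E[T_2 | X_0 = 2] = 147

The chain cycles deterministically, so starting at state 2 it returns in exactly 147 steps. Equivalently, the stationary distribution is uniform π_j = 1/147 for every state j, so by Kac's formula E[T_2] = 1/π_2 = 147.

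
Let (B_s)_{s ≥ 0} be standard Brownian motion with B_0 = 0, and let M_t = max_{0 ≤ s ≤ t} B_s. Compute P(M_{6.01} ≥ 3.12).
P(M_{6.01} ≥ 3.12) = 2·P(B_{6.01} ≥ 3.12) = 2(1 − Φ(3.12/√6.01)) ≈ 0.2031

By the reflection principle for Brownian motion, P(M_t ≥ a) = 2 · P(B_t ≥ a) for a ≥ 0. Since B_t ~ N(0, t), P(B_t ≥ 3.12) = 1 − Φ(3.12/√t) = 1 − Φ(3.12/√6.01) = 1 − Φ(1.2727). So
  P(M_{6.01} ≥ 3.12) = 2(1 − Φ(1.2727)) ≈ 0.2031.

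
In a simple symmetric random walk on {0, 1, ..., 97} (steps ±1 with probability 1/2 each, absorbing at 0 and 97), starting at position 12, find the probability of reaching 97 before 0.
P(hit 97 before 0) = 12/97

Let u_k = P(hit 97 before 0 | start at k). Then u_0 = 0, u_97 = 1, and u_k = u_{k-1}/2 + u_{k+1}/2 for 1 ≤ k ≤ 96. This harmonic recurrence is solved by u_k = k/97, giving u_12 = 12/97.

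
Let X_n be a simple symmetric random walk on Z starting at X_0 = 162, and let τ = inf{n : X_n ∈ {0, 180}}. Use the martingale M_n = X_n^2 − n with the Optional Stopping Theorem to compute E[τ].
E[τ] = 2916

M_n = X_n^2 − n is a martingale (since E[X_{n+1}^2 | F_n] = X_n^2 + 1). By OST (τ has finite mean in a bounded region), E[M_τ] = E[M_0] = X_0^2 − 0 = 162^2 = 26244. Also E[M_τ] = E[X_τ^2] − E[τ]. The walk exits at 0 or 180, with P(hit 180 first) = 162/180, so E[X_τ^2] = 180^2 · 162/180 + 0 = 29160. Thus E[τ] = E[X_τ^2] − E[M_τ] = 29160 − 26244 = 2916 = 162(180 − 162) = 2916.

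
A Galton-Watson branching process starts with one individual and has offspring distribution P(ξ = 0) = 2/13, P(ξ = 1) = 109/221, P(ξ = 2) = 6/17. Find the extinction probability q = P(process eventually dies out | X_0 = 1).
q = 17/39

The pgf is f(s) = 2/13 + 109/221·s + 6/17·s². The extinction probability q is the smallest fixed point of f in [0, 1]. Setting s = f(s):
  6/17·s² + (109/221 − 1)·s + 2/13 = 0
  6/17·s² − (2/13 + 6/17)·s + 2/13 = 0
which factors as (s − 1)·(6/17·s − 2/13) = 0, giving roots s = 1 and s = (2/13)/(6/17) = 17/39.
Mean offspring μ = 109/221 + 2·6/17 = 265/221 > 1 (supercritical), so q < 1. The extinction probability is the smaller root: q = (2/13)/(6/17) = 17/39.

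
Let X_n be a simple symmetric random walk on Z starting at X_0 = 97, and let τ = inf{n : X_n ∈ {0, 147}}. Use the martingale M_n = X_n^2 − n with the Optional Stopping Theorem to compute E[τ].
E[τ] = 4850

M_n = X_n^2 − n is a martingale (since E[X_{n+1}^2 | F_n] = X_n^2 + 1). By OST (τ has finite mean in a bounded region), E[M_τ] = E[M_0] = X_0^2 − 0 = 97^2 = 9409. Also E[M_τ] = E[X_τ^2] − E[τ]. The walk exits at 0 or 147, with P(hit 147 first) = 97/147, so E[X_τ^2] = 147^2 · 97/147 + 0 = 14259. Thus E[τ] = E[X_τ^2] − E[M_τ] = 14259 − 9409 = 4850 = 97(147 − 97) = 4850.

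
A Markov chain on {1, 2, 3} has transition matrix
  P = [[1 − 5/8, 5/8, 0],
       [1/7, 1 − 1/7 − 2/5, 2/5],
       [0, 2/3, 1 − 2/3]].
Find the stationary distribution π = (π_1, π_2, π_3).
π = (1/8, 35/64, 21/64)

This is a birth-death chain on three states, which satisfies detailed balance: π_1 · P_{12} = π_2 · P_{21} and π_2 · P_{23} = π_3 · P_{32}.
From π_1 · 5/8 = π_2 · 1/7: π_2/π_1 = (5/8)/(1/7) = 35/8.
From π_2 · 2/5 = π_3 · 2/3: π_3/π_2 = (2/5)/(2/3) = 3/5.
Take π_1 proportional to 1; then unnormalized π = (1, 35/8, 21/8). Normalize by dividing by the sum 8:
  π = (1/8, 35/64, 21/64).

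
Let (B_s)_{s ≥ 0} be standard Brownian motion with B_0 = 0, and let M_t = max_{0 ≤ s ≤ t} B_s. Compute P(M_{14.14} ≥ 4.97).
P(M_{14.14} ≥ 4.97) = 2·P(B_{14.14} ≥ 4.97) = 2(1 − Φ(4.97/√14.14)) ≈ 0.1863

By the reflection principle for Brownian motion, P(M_t ≥ a) = 2 · P(B_t ≥ a) for a ≥ 0. Since B_t ~ N(0, t), P(B_t ≥ 4.97) = 1 − Φ(4.97/√t) = 1 − Φ(4.97/√14.14) = 1 − Φ(1.3217). So
  P(M_{14.14} ≥ 4.97) = 2(1 − Φ(1.3217)) ≈ 0.1863.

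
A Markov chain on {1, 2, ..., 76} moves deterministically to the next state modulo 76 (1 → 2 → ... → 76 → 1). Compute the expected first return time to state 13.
E[T_13 | X_0 = 13] = 76

The chain cycles deterministically, so starting at state 13 it returns in exactly 76 steps. Equivalently, the stationary distribution is uniform π_j = 1/76 for every state j, so by Kac's formula E[T_13] = 1/π_13 = 76.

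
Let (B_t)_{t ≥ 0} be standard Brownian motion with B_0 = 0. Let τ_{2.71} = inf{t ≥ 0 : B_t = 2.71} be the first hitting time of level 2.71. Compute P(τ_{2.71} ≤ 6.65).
P(τ_{2.71} ≤ 6.65) = 2(1 − Φ(2.71/√6.65)) = 2(1 − Φ(1.0509)) ≈ 0.2933

By the reflection principle for standard BM, P(τ_b ≤ t) = 2 · P(B_t ≥ b). Since B_t ~ N(0, t), P(B_t ≥ 2.71) = 1 − Φ(2.71/√t) = 1 − Φ(2.71/√6.65) = 1 − Φ(1.0509) ≈ 0.14665. Doubling: P(τ_{2.71} ≤ 6.65) ≈ 2 · 0.14665 = 0.29330 ≈ 0.2933.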